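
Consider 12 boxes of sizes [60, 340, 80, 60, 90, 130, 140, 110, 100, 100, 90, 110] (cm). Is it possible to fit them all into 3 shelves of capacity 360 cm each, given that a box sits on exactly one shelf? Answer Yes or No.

No

Total = 1410 cm; ⌈1410/360⌉ = 4.
At least 4 shelves are required, but only 3 are allowed.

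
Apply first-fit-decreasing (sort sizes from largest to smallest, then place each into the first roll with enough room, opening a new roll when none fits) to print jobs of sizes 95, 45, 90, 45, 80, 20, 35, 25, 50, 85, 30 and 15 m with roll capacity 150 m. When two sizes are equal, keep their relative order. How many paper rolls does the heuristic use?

5

Sorted descending: 95, 90, 85, 80, 50, 45, 45, 35, 30, 25, 20, 15.
  95 → roll 1 (new)  [load 95/150]
  90 → roll 2 (new)  [load 90/150]
  85 → roll 3 (new)  [load 85/150]
  80 → roll 4 (new)  [load 80/150]
  50 → roll 1  [load 145/150]
  45 → roll 2  [load 135/150]
  45 → roll 3  [load 130/150]
  35 → roll 4  [load 115/150]
  30 → roll 4  [load 145/150]
  25 → roll 5 (new)  [load 25/150]
  20 → roll 3  [load 150/150]
  15 → roll 2  [load 150/150]
5 paper rolls opened.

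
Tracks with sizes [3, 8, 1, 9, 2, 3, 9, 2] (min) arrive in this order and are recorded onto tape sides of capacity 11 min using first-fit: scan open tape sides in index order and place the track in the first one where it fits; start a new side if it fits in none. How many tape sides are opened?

4

  3 → side 1 (new)  [load 3/11]
  8 → side 1  [load 11/11]
  1 → side 2 (new)  [load 1/11]
  9 → side 2  [load 10/11]
  2 → side 3 (new)  [load 2/11]
  3 → side 3  [load 5/11]
  9 → side 4 (new)  [load 9/11]
  2 → side 3  [load 7/11]
4 tape sides opened.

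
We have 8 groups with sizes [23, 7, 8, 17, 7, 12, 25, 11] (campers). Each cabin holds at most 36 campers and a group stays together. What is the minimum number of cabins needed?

4

Total = 25 + 23 + 17 + 12 + 11 + 8 + 7 + 7 = 110 campers.
Lower bound: ⌈110/36⌉ = 4 cabins.
A packing using 4 cabins:
  cabin 1: 25 + 11 = 36
  cabin 2: 23 + 12 = 35
  cabin 3: 17 + 8 + 7 = 32
  cabin 4: 7 = 7
This matches the lower bound, so 4 is optimal.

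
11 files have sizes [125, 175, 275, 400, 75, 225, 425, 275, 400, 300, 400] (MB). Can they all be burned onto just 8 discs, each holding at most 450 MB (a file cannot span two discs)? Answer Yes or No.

Yes

A valid assignment using 8 discs:
  disc 1: 425 = 425
  disc 2: 400 = 400
  disc 3: 400 = 400
  disc 4: 400 = 400
  disc 5: 300 + 125 = 425
  disc 6: 275 + 175 = 450
  disc 7: 275 + 75 = 350
  disc 8: 225 = 225
Every load is within 450 MB, so 8 discs suffice.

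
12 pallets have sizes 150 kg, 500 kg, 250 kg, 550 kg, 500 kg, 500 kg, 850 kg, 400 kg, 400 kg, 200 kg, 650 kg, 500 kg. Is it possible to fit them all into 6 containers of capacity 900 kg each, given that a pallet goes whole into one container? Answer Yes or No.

No

Total = 5450 kg; ⌈5450/900⌉ = 7.
At least 7 containers are required, but only 6 are allowed.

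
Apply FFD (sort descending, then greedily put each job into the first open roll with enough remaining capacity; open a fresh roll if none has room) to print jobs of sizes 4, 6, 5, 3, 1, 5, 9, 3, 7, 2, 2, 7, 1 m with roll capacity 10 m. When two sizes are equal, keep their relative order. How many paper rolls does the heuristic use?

6

Sorted descending: 9, 7, 7, 6, 5, 5, 4, 3, 3, 2, 2, 1, 1.
  9 → roll 1 (new)  [load 9/10]
  7 → roll 2 (new)  [load 7/10]
  7 → roll 3 (new)  [load 7/10]
  6 → roll 4 (new)  [load 6/10]
  5 → roll 5 (new)  [load 5/10]
  5 → roll 5  [load 10/10]
  4 → roll 4  [load 10/10]
  3 → roll 2  [load 10/10]
  3 → roll 3  [load 10/10]
  2 → roll 6 (new)  [load 2/10]
  2 → roll 6  [load 4/10]
  1 → roll 1  [load 10/10]
  1 → roll 6  [load 5/10]
6 paper rolls opened.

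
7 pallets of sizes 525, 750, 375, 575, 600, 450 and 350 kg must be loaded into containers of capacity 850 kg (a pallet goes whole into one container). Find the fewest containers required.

Total = 750 + 600 + 575 + 525 + 450 + 375 + 350 = 3625 kg.
Lower bound: ⌈3625/850⌉ = 5 containers.
A packing using 6 containers:
  container 1: 750 = 750
  container 2: 600 = 600
  container 3: 575 = 575
  container 4: 525 = 525
  container 5: 450 + 375 = 825
  container 6: 350 = 350
No arrangement into 5 containers stays within capacity, so 6 is optimal.

6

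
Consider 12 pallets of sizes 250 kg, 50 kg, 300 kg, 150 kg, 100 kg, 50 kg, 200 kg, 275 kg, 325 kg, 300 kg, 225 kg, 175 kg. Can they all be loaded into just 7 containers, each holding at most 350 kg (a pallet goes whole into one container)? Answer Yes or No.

Total = 2400 kg; ⌈2400/350⌉ = 7.
The bound of 7 does not rule out 7, but exhaustive search shows no assignment into 7 containers of capacity 350 kg exists — the minimum is 8.

No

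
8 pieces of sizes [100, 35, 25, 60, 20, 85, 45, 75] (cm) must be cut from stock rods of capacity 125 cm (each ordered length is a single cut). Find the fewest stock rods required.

Total = 100 + 85 + 75 + 60 + 45 + 35 + 25 + 20 = 445 cm.
Lower bound: ⌈445/125⌉ = 4 stock rods.
A packing using 4 stock rods:
  stock rod 1: 100 + 25 = 125
  stock rod 2: 85 + 35 = 120
  stock rod 3: 75 + 45 = 120
  stock rod 4: 60 + 20 = 80
This matches the lower bound, so 4 is optimal.

4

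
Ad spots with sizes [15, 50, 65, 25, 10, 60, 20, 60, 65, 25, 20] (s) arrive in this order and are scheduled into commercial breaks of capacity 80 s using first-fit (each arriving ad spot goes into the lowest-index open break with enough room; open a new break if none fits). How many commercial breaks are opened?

  15 → break 1 (new)  [load 15/80]
  50 → break 1  [load 65/80]
  65 → break 2 (new)  [load 65/80]
  25 → break 3 (new)  [load 25/80]
  10 → break 1  [load 75/80]
  60 → break 4 (new)  [load 60/80]
  20 → break 3  [load 45/80]
  60 → break 5 (new)  [load 60/80]
  65 → break 6 (new)  [load 65/80]
  25 → break 3  [load 70/80]
  20 → break 4  [load 80/80]
6 commercial breaks opened.

6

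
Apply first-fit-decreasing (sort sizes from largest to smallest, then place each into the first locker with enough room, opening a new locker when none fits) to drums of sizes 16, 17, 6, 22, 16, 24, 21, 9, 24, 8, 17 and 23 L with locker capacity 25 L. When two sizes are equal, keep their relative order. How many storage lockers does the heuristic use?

9

Sorted descending: 24, 24, 23, 22, 21, 17, 17, 16, 16, 9, 8, 6.
  24 → locker 1 (new)  [load 24/25]
  24 → locker 2 (new)  [load 24/25]
  23 → locker 3 (new)  [load 23/25]
  22 → locker 4 (new)  [load 22/25]
  21 → locker 5 (new)  [load 21/25]
  17 → locker 6 (new)  [load 17/25]
  17 → locker 7 (new)  [load 17/25]
  16 → locker 8 (new)  [load 16/25]
  16 → locker 9 (new)  [load 16/25]
  9 → locker 8  [load 25/25]
  8 → locker 6  [load 25/25]
  6 → locker 7  [load 23/25]
9 storage lockers opened.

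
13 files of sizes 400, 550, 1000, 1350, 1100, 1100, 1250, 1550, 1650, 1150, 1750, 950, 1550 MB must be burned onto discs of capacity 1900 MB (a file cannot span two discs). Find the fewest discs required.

Total = 1750 + 1650 + 1550 + 1550 + 1350 + 1250 + 1150 + 1100 + 1100 + 1000 + 950 + 550 + 400 = 15350 MB.
Lower bound: ⌈15350/1900⌉ = 9 discs.
Also, 10 files each exceed 950 MB, and no two of those can share a disc, so at least 10 discs are needed.
A packing using 11 discs:
  disc 1: 1750 = 1750
  disc 2: 1650 = 1650
  disc 3: 1550 = 1550
  disc 4: 1550 = 1550
  disc 5: 1350 + 550 = 1900
  disc 6: 1250 + 400 = 1650
  disc 7: 1150 = 1150
  disc 8: 1100 = 1100
  disc 9: 1100 = 1100
  disc 10: 1000 = 1000
  disc 11: 950 = 950
No arrangement into 10 discs stays within capacity, so 11 is optimal.

11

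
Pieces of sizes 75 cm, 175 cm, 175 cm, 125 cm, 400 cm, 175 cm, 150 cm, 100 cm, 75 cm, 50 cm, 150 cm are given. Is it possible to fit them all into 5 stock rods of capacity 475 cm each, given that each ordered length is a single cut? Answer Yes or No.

A valid assignment using 4 stock rods:
  stock rod 1: 400 + 75 = 475
  stock rod 2: 175 + 175 + 125 = 475
  stock rod 3: 175 + 150 + 150 = 475
  stock rod 4: 100 + 75 + 50 = 225
That uses only 4 ≤ 5, so 5 stock rods are enough.

Yes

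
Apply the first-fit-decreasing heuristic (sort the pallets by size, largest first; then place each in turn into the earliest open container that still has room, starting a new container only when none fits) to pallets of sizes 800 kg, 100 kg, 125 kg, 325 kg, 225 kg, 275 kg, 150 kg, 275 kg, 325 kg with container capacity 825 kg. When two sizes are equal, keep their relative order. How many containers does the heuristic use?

4

Sorted descending: 800, 325, 325, 275, 275, 225, 150, 125, 100.
  800 → container 1 (new)  [load 800/825]
  325 → container 2 (new)  [load 325/825]
  325 → container 2  [load 650/825]
  275 → container 3 (new)  [load 275/825]
  275 → container 3  [load 550/825]
  225 → container 3  [load 775/825]
  150 → container 2  [load 800/825]
  125 → container 4 (new)  [load 125/825]
  100 → container 4  [load 225/825]
4 containers opened.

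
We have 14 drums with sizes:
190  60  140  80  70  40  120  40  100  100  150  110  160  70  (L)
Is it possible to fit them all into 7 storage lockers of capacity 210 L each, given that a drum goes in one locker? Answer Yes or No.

Yes

A valid assignment using 7 storage lockers:
  locker 1: 190 = 190
  locker 2: 160 + 40 = 200
  locker 3: 150 + 60 = 210
  locker 4: 140 + 70 = 210
  locker 5: 120 + 80 = 200
  locker 6: 110 + 100 = 210
  locker 7: 100 + 70 + 40 = 210
Every load is within 210 L, so 7 storage lockers suffice.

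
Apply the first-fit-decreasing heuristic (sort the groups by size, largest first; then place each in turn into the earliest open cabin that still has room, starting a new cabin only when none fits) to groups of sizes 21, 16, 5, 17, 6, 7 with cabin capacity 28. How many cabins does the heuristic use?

3

Sorted descending: 21, 17, 16, 7, 6, 5.
  21 → cabin 1 (new)  [load 21/28]
  17 → cabin 2 (new)  [load 17/28]
  16 → cabin 3 (new)  [load 16/28]
  7 → cabin 1  [load 28/28]
  6 → cabin 2  [load 23/28]
  5 → cabin 2  [load 28/28]
3 cabins opened.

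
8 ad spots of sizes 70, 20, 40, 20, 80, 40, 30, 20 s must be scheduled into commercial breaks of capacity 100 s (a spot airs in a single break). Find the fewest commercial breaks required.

Total = 80 + 70 + 40 + 40 + 30 + 20 + 20 + 20 = 320 s.
Lower bound: ⌈320/100⌉ = 4 commercial breaks.
A packing using 4 commercial breaks:
  break 1: 80 + 20 = 100
  break 2: 70 + 30 = 100
  break 3: 40 + 40 + 20 = 100
  break 4: 20 = 20
This matches the lower bound, so 4 is optimal.

4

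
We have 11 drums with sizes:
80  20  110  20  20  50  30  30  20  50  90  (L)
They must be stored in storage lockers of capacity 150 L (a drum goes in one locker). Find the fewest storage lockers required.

4

Total = 110 + 90 + 80 + 50 + 50 + 30 + 30 + 20 + 20 + 20 + 20 = 520 L.
Lower bound: ⌈520/150⌉ = 4 storage lockers.
A packing using 4 storage lockers:
  locker 1: 110 + 30 = 140
  locker 2: 90 + 50 = 140
  locker 3: 80 + 50 + 20 = 150
  locker 4: 30 + 20 + 20 + 20 = 90
This matches the lower bound, so 4 is optimal.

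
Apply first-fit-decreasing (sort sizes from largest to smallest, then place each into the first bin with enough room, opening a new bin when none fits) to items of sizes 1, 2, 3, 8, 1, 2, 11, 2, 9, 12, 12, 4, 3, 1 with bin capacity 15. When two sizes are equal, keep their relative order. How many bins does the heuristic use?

Sorted descending: 12, 12, 11, 9, 8, 4, 3, 3, 2, 2, 2, 1, 1, 1.
  12 → bin 1 (new)  [load 12/15]
  12 → bin 2 (new)  [load 12/15]
  11 → bin 3 (new)  [load 11/15]
  9 → bin 4 (new)  [load 9/15]
  8 → bin 5 (new)  [load 8/15]
  4 → bin 3  [load 15/15]
  3 → bin 1  [load 15/15]
  3 → bin 2  [load 15/15]
  2 → bin 4  [load 11/15]
  2 → bin 4  [load 13/15]
  2 → bin 4  [load 15/15]
  1 → bin 5  [load 9/15]
  1 → bin 5  [load 10/15]
  1 → bin 5  [load 11/15]
5 bins opened.

5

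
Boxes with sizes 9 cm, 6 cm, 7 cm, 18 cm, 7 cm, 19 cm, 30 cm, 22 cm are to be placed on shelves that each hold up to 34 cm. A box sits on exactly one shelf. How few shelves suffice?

Total = 30 + 22 + 19 + 18 + 9 + 7 + 7 + 6 = 118 cm.
Lower bound: ⌈118/34⌉ = 4 shelves.
A packing using 4 shelves:
  shelf 1: 30 = 30
  shelf 2: 22 + 9 = 31
  shelf 3: 19 + 7 + 7 = 33
  shelf 4: 18 + 6 = 24
This matches the lower bound, so 4 is optimal.

4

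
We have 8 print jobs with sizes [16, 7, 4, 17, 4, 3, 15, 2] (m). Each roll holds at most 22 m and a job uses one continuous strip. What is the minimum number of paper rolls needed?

4

Total = 17 + 16 + 15 + 7 + 4 + 4 + 3 + 2 = 68 m.
Lower bound: ⌈68/22⌉ = 4 paper rolls.
A packing using 4 paper rolls:
  roll 1: 17 + 4 = 21
  roll 2: 16 + 4 + 2 = 22
  roll 3: 15 + 7 = 22
  roll 4: 3 = 3
This matches the lower bound, so 4 is optimal.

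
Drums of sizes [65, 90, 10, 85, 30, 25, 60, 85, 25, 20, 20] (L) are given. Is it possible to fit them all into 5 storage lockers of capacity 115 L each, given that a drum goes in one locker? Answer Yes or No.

A valid assignment using 5 storage lockers:
  locker 1: 90 + 25 = 115
  locker 2: 85 + 30 = 115
  locker 3: 85 + 25 = 110
  locker 4: 65 + 20 + 20 + 10 = 115
  locker 5: 60 = 60
Every load is within 115 L, so 5 storage lockers suffice.

Yes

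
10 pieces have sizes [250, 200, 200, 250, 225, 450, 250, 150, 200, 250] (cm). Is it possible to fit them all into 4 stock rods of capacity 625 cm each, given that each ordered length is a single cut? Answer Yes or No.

No

Total = 2425 cm; ⌈2425/625⌉ = 4.
The bound of 4 does not rule out 4, but exhaustive search shows no assignment into 4 stock rods of capacity 625 cm exists — the minimum is 5.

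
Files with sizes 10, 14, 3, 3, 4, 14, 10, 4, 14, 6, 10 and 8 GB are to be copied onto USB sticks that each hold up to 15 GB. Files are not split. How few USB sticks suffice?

Total = 14 + 14 + 14 + 10 + 10 + 10 + 8 + 6 + 4 + 4 + 3 + 3 = 100 GB.
Lower bound: ⌈100/15⌉ = 7 USB sticks.
A packing using 8 USB sticks:
  USB stick 1: 14 = 14
  USB stick 2: 14 = 14
  USB stick 3: 14 = 14
  USB stick 4: 10 + 4 = 14
  USB stick 5: 10 + 4 = 14
  USB stick 6: 10 + 3 = 13
  USB stick 7: 8 + 6 = 14
  USB stick 8: 3 = 3
No arrangement into 7 USB sticks stays within capacity, so 8 is optimal.

8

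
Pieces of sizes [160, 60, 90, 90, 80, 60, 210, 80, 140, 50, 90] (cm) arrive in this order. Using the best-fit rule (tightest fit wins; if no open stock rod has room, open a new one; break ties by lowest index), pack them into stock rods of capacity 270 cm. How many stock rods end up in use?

  160 → stock rod 1 (new)  [load 160/270]
  60 → stock rod 1  [load 220/270]
  90 → stock rod 2 (new)  [load 90/270]
  90 → stock rod 2  [load 180/270]
  80 → stock rod 2  [load 260/270]
  60 → stock rod 3 (new)  [load 60/270]
  210 → stock rod 3  [load 270/270]
  80 → stock rod 4 (new)  [load 80/270]
  140 → stock rod 4  [load 220/270]
  50 → stock rod 1  [load 270/270]
  90 → stock rod 5 (new)  [load 90/270]
5 stock rods opened.

5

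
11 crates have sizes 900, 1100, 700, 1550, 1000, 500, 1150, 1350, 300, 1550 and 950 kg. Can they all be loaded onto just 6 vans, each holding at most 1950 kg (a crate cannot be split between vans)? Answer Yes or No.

Total = 11050 kg; ⌈11050/1950⌉ = 6.
The bound of 6 does not rule out 6, but exhaustive search shows no assignment into 6 vans of capacity 1950 kg exists — the minimum is 7.

No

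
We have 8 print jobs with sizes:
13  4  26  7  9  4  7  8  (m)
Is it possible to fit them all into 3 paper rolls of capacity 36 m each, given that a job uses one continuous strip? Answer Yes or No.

A valid assignment using 3 paper rolls:
  roll 1: 26 + 9 = 35
  roll 2: 13 + 8 + 7 + 7 = 35
  roll 3: 4 + 4 = 8
Every load is within 36 m, so 3 paper rolls suffice.

Yes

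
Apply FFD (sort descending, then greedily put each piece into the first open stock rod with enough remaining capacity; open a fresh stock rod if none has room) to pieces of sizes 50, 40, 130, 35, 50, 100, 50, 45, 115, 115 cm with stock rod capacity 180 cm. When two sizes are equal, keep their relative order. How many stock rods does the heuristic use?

5

Sorted descending: 130, 115, 115, 100, 50, 50, 50, 45, 40, 35.
  130 → stock rod 1 (new)  [load 130/180]
  115 → stock rod 2 (new)  [load 115/180]
  115 → stock rod 3 (new)  [load 115/180]
  100 → stock rod 4 (new)  [load 100/180]
  50 → stock rod 1  [load 180/180]
  50 → stock rod 2  [load 165/180]
  50 → stock rod 3  [load 165/180]
  45 → stock rod 4  [load 145/180]
  40 → stock rod 5 (new)  [load 40/180]
  35 → stock rod 4  [load 180/180]
5 stock rods opened.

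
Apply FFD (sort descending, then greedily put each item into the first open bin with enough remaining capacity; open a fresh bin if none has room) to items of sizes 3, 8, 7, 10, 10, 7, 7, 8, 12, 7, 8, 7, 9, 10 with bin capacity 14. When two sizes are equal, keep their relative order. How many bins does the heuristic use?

11

Sorted descending: 12, 10, 10, 10, 9, 8, 8, 8, 7, 7, 7, 7, 7, 3.
  12 → bin 1 (new)  [load 12/14]
  10 → bin 2 (new)  [load 10/14]
  10 → bin 3 (new)  [load 10/14]
  10 → bin 4 (new)  [load 10/14]
  9 → bin 5 (new)  [load 9/14]
  8 → bin 6 (new)  [load 8/14]
  8 → bin 7 (new)  [load 8/14]
  8 → bin 8 (new)  [load 8/14]
  7 → bin 9 (new)  [load 7/14]
  7 → bin 9  [load 14/14]
  7 → bin 10 (new)  [load 7/14]
  7 → bin 10  [load 14/14]
  7 → bin 11 (new)  [load 7/14]
  3 → bin 2  [load 13/14]
11 bins opened.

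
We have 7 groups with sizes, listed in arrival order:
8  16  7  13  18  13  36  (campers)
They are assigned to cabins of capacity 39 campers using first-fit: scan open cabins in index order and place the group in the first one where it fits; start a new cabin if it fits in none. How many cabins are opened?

4

  8 → cabin 1 (new)  [load 8/39]
  16 → cabin 1  [load 24/39]
  7 → cabin 1  [load 31/39]
  13 → cabin 2 (new)  [load 13/39]
  18 → cabin 2  [load 31/39]
  13 → cabin 3 (new)  [load 13/39]
  36 → cabin 4 (new)  [load 36/39]
4 cabins opened.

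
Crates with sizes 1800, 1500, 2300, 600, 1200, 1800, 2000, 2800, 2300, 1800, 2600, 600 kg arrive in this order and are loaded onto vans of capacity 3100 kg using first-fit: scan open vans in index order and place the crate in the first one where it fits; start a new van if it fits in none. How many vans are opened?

  1800 → van 1 (new)  [load 1800/3100]
  1500 → van 2 (new)  [load 1500/3100]
  2300 → van 3 (new)  [load 2300/3100]
  600 → van 1  [load 2400/3100]
  1200 → van 2  [load 2700/3100]
  1800 → van 4 (new)  [load 1800/3100]
  2000 → van 5 (new)  [load 2000/3100]
  2800 → van 6 (new)  [load 2800/3100]
  2300 → van 7 (new)  [load 2300/3100]
  1800 → van 8 (new)  [load 1800/3100]
  2600 → van 9 (new)  [load 2600/3100]
  600 → van 1  [load 3000/3100]
9 vans opened.

9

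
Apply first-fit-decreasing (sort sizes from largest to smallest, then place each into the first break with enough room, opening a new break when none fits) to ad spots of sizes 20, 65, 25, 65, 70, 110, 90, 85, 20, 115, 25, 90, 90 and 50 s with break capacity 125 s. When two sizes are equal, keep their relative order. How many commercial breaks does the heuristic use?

Sorted descending: 115, 110, 90, 90, 90, 85, 70, 65, 65, 50, 25, 25, 20, 20.
  115 → break 1 (new)  [load 115/125]
  110 → break 2 (new)  [load 110/125]
  90 → break 3 (new)  [load 90/125]
  90 → break 4 (new)  [load 90/125]
  90 → break 5 (new)  [load 90/125]
  85 → break 6 (new)  [load 85/125]
  70 → break 7 (new)  [load 70/125]
  65 → break 8 (new)  [load 65/125]
  65 → break 9 (new)  [load 65/125]
  50 → break 7  [load 120/125]
  25 → break 3  [load 115/125]
  25 → break 4  [load 115/125]
  20 → break 5  [load 110/125]
  20 → break 6  [load 105/125]
9 commercial breaks opened.

9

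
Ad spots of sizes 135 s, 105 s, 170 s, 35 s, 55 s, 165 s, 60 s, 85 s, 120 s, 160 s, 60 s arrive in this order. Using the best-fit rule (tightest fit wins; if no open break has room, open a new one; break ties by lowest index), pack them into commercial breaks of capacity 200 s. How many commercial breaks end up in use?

7

  135 → break 1 (new)  [load 135/200]
  105 → break 2 (new)  [load 105/200]
  170 → break 3 (new)  [load 170/200]
  35 → break 1  [load 170/200]
  55 → break 2  [load 160/200]
  165 → break 4 (new)  [load 165/200]
  60 → break 5 (new)  [load 60/200]
  85 → break 5  [load 145/200]
  120 → break 6 (new)  [load 120/200]
  160 → break 7 (new)  [load 160/200]
  60 → break 6  [load 180/200]
7 commercial breaks opened.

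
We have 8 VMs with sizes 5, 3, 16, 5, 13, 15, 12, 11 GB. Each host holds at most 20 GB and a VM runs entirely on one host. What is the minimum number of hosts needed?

5

Total = 16 + 15 + 13 + 12 + 11 + 5 + 5 + 3 = 80 GB.
Lower bound: ⌈80/20⌉ = 4 hosts.
Also, 5 VMs each exceed 10 GB, and no two of those can share a host, so at least 5 hosts are needed.
A packing using 5 hosts:
  host 1: 16 + 3 = 19
  host 2: 15 + 5 = 20
  host 3: 13 + 5 = 18
  host 4: 12 = 12
  host 5: 11 = 11
This matches the lower bound, so 5 is optimal.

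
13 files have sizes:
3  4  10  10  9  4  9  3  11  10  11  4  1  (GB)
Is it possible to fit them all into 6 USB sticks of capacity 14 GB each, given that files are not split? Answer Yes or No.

Total = 89 GB; ⌈89/14⌉ = 7.
At least 7 USB sticks are required, but only 6 are allowed.

No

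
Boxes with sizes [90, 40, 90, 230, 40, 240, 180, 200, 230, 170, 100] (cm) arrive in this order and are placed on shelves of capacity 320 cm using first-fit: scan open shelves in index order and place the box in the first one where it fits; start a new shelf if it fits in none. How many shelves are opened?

  90 → shelf 1 (new)  [load 90/320]
  40 → shelf 1  [load 130/320]
  90 → shelf 1  [load 220/320]
  230 → shelf 2 (new)  [load 230/320]
  40 → shelf 1  [load 260/320]
  240 → shelf 3 (new)  [load 240/320]
  180 → shelf 4 (new)  [load 180/320]
  200 → shelf 5 (new)  [load 200/320]
  230 → shelf 6 (new)  [load 230/320]
  170 → shelf 7 (new)  [load 170/320]
  100 → shelf 4  [load 280/320]
7 shelves opened.

7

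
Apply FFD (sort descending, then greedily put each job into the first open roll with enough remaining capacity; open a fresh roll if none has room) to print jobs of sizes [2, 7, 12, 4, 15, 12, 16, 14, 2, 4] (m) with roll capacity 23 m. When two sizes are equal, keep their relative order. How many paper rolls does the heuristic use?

Sorted descending: 16, 15, 14, 12, 12, 7, 4, 4, 2, 2.
  16 → roll 1 (new)  [load 16/23]
  15 → roll 2 (new)  [load 15/23]
  14 → roll 3 (new)  [load 14/23]
  12 → roll 4 (new)  [load 12/23]
  12 → roll 5 (new)  [load 12/23]
  7 → roll 1  [load 23/23]
  4 → roll 2  [load 19/23]
  4 → roll 2  [load 23/23]
  2 → roll 3  [load 16/23]
  2 → roll 3  [load 18/23]
5 paper rolls opened.

5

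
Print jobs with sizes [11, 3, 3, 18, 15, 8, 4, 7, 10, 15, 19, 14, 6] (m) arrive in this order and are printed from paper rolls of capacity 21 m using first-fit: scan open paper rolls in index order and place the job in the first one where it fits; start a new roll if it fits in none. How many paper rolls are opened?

  11 → roll 1 (new)  [load 11/21]
  3 → roll 1  [load 14/21]
  3 → roll 1  [load 17/21]
  18 → roll 2 (new)  [load 18/21]
  15 → roll 3 (new)  [load 15/21]
  8 → roll 4 (new)  [load 8/21]
  4 → roll 1  [load 21/21]
  7 → roll 4  [load 15/21]
  10 → roll 5 (new)  [load 10/21]
  15 → roll 6 (new)  [load 15/21]
  19 → roll 7 (new)  [load 19/21]
  14 → roll 8 (new)  [load 14/21]
  6 → roll 3  [load 21/21]
8 paper rolls opened.

8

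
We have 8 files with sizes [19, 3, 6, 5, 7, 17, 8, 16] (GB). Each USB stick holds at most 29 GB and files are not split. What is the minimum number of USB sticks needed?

3

Total = 19 + 17 + 16 + 8 + 7 + 6 + 5 + 3 = 81 GB.
Lower bound: ⌈81/29⌉ = 3 USB sticks.
A packing using 3 USB sticks:
  USB stick 1: 19 + 8 = 27
  USB stick 2: 17 + 7 + 5 = 29
  USB stick 3: 16 + 6 + 3 = 25
This matches the lower bound, so 3 is optimal.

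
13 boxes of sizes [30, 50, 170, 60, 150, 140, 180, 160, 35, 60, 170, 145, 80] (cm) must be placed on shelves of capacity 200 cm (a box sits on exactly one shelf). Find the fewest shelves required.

Total = 180 + 170 + 170 + 160 + 150 + 145 + 140 + 80 + 60 + 60 + 50 + 35 + 30 = 1430 cm.
Lower bound: ⌈1430/200⌉ = 8 shelves.
A packing using 8 shelves:
  shelf 1: 180 = 180
  shelf 2: 170 + 30 = 200
  shelf 3: 170 = 170
  shelf 4: 160 + 35 = 195
  shelf 5: 150 + 50 = 200
  shelf 6: 145 = 145
  shelf 7: 140 + 60 = 200
  shelf 8: 80 + 60 = 140
This matches the lower bound, so 8 is optimal.

8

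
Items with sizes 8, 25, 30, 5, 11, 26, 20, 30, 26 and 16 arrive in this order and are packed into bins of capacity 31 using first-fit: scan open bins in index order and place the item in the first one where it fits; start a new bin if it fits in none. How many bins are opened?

8

  8 → bin 1 (new)  [load 8/31]
  25 → bin 2 (new)  [load 25/31]
  30 → bin 3 (new)  [load 30/31]
  5 → bin 1  [load 13/31]
  11 → bin 1  [load 24/31]
  26 → bin 4 (new)  [load 26/31]
  20 → bin 5 (new)  [load 20/31]
  30 → bin 6 (new)  [load 30/31]
  26 → bin 7 (new)  [load 26/31]
  16 → bin 8 (new)  [load 16/31]
8 bins opened.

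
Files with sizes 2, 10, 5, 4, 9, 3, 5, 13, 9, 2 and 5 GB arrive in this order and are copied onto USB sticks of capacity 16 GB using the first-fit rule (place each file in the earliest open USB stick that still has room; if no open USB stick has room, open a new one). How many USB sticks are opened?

  2 → USB stick 1 (new)  [load 2/16]
  10 → USB stick 1  [load 12/16]
  5 → USB stick 2 (new)  [load 5/16]
  4 → USB stick 1  [load 16/16]
  9 → USB stick 2  [load 14/16]
  3 → USB stick 3 (new)  [load 3/16]
  5 → USB stick 3  [load 8/16]
  13 → USB stick 4 (new)  [load 13/16]
  9 → USB stick 5 (new)  [load 9/16]
  2 → USB stick 2  [load 16/16]
  5 → USB stick 3  [load 13/16]
5 USB sticks opened.

5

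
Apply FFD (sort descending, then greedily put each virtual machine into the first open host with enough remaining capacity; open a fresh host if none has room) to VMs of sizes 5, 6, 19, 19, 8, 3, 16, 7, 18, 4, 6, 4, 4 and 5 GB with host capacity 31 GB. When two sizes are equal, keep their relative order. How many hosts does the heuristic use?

Sorted descending: 19, 19, 18, 16, 8, 7, 6, 6, 5, 5, 4, 4, 4, 3.
  19 → host 1 (new)  [load 19/31]
  19 → host 2 (new)  [load 19/31]
  18 → host 3 (new)  [load 18/31]
  16 → host 4 (new)  [load 16/31]
  8 → host 1  [load 27/31]
  7 → host 2  [load 26/31]
  6 → host 3  [load 24/31]
  6 → host 3  [load 30/31]
  5 → host 2  [load 31/31]
  5 → host 4  [load 21/31]
  4 → host 1  [load 31/31]
  4 → host 4  [load 25/31]
  4 → host 4  [load 29/31]
  3 → host 5 (new)  [load 3/31]
5 hosts opened.

5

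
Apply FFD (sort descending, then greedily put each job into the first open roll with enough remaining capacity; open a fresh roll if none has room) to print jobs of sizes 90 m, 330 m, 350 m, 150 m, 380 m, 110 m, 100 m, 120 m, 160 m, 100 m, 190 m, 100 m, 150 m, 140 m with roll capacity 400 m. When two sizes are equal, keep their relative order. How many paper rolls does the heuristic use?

7

Sorted descending: 380, 350, 330, 190, 160, 150, 150, 140, 120, 110, 100, 100, 100, 90.
  380 → roll 1 (new)  [load 380/400]
  350 → roll 2 (new)  [load 350/400]
  330 → roll 3 (new)  [load 330/400]
  190 → roll 4 (new)  [load 190/400]
  160 → roll 4  [load 350/400]
  150 → roll 5 (new)  [load 150/400]
  150 → roll 5  [load 300/400]
  140 → roll 6 (new)  [load 140/400]
  120 → roll 6  [load 260/400]
  110 → roll 6  [load 370/400]
  100 → roll 5  [load 400/400]
  100 → roll 7 (new)  [load 100/400]
  100 → roll 7  [load 200/400]
  90 → roll 7  [load 290/400]
7 paper rolls opened.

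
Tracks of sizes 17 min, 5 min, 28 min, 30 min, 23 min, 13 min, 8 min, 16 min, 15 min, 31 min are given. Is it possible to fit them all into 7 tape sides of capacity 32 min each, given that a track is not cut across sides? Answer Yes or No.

A valid assignment using 7 tape sides:
  side 1: 31 = 31
  side 2: 30 = 30
  side 3: 28 = 28
  side 4: 23 + 8 = 31
  side 5: 17 + 15 = 32
  side 6: 16 + 13 = 29
  side 7: 5 = 5
Every load is within 32 min, so 7 tape sides suffice.

Yes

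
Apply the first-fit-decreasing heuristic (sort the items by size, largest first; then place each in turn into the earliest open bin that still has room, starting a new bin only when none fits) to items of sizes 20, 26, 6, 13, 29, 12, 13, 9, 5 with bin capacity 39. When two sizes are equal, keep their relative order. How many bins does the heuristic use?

Sorted descending: 29, 26, 20, 13, 13, 12, 9, 6, 5.
  29 → bin 1 (new)  [load 29/39]
  26 → bin 2 (new)  [load 26/39]
  20 → bin 3 (new)  [load 20/39]
  13 → bin 2  [load 39/39]
  13 → bin 3  [load 33/39]
  12 → bin 4 (new)  [load 12/39]
  9 → bin 1  [load 38/39]
  6 → bin 3  [load 39/39]
  5 → bin 4  [load 17/39]
4 bins opened.

4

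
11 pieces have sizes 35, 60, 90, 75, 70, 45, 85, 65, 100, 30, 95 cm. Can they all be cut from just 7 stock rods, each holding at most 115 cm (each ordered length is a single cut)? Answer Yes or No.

Total = 750 cm; ⌈750/115⌉ = 7.
8 pieces each exceed half the capacity and cannot share a stock rod, forcing at least 8 stock rods.
At least 8 stock rods are required, but only 7 are allowed.

No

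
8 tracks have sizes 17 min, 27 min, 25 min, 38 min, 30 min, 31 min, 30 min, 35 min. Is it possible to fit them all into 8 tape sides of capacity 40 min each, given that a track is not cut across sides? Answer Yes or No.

A valid assignment using 8 tape sides:
  side 1: 38 = 38
  side 2: 35 = 35
  side 3: 31 = 31
  side 4: 30 = 30
  side 5: 30 = 30
  side 6: 27 = 27
  side 7: 25 = 25
  side 8: 17 = 17
Every load is within 40 min, so 8 tape sides suffice.

Yes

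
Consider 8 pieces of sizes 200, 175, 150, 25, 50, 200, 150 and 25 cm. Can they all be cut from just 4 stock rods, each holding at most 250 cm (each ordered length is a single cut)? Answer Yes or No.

No

Total = 975 cm; ⌈975/250⌉ = 4.
5 pieces each exceed half the capacity and cannot share a stock rod, forcing at least 5 stock rods.
At least 5 stock rods are required, but only 4 are allowed.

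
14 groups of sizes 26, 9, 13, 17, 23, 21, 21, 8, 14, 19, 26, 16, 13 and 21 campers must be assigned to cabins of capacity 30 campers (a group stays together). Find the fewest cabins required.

10

Total = 26 + 26 + 23 + 21 + 21 + 21 + 19 + 17 + 16 + 14 + 13 + 13 + 9 + 8 = 247 campers.
Lower bound: ⌈247/30⌉ = 9 cabins.
A packing using 10 cabins:
  cabin 1: 26 = 26
  cabin 2: 26 = 26
  cabin 3: 23 = 23
  cabin 4: 21 + 9 = 30
  cabin 5: 21 + 8 = 29
  cabin 6: 21 = 21
  cabin 7: 19 = 19
  cabin 8: 17 + 13 = 30
  cabin 9: 16 + 14 = 30
  cabin 10: 13 = 13
No arrangement into 9 cabins stays within capacity, so 10 is optimal.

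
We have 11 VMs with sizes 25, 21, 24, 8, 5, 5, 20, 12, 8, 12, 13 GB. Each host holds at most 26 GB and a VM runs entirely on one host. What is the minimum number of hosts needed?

Total = 25 + 24 + 21 + 20 + 13 + 12 + 12 + 8 + 8 + 5 + 5 = 153 GB.
Lower bound: ⌈153/26⌉ = 6 hosts.
A packing using 7 hosts:
  host 1: 25 = 25
  host 2: 24 = 24
  host 3: 21 + 5 = 26
  host 4: 20 + 5 = 25
  host 5: 13 + 12 = 25
  host 6: 12 + 8 = 20
  host 7: 8 = 8
No arrangement into 6 hosts stays within capacity, so 7 is optimal.

7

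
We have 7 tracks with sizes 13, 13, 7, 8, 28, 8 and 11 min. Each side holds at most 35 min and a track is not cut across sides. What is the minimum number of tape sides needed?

Total = 28 + 13 + 13 + 11 + 8 + 8 + 7 = 88 min.
Lower bound: ⌈88/35⌉ = 3 tape sides.
A packing using 3 tape sides:
  side 1: 28 + 7 = 35
  side 2: 13 + 13 + 8 = 34
  side 3: 11 + 8 = 19
This matches the lower bound, so 3 is optimal.

3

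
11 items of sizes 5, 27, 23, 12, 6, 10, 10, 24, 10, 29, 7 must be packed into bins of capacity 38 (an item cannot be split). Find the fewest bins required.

Total = 29 + 27 + 24 + 23 + 12 + 10 + 10 + 10 + 7 + 6 + 5 = 163.
Lower bound: ⌈163/38⌉ = 5 bins.
A packing using 5 bins:
  bin 1: 29 + 7 = 36
  bin 2: 27 + 10 = 37
  bin 3: 24 + 12 = 36
  bin 4: 23 + 10 + 5 = 38
  bin 5: 10 + 6 = 16
This matches the lower bound, so 5 is optimal.

5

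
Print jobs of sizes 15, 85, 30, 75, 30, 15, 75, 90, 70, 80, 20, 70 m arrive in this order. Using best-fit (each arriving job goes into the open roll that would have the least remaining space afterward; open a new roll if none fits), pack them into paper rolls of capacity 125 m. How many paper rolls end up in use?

  15 → roll 1 (new)  [load 15/125]
  85 → roll 1  [load 100/125]
  30 → roll 2 (new)  [load 30/125]
  75 → roll 2  [load 105/125]
  30 → roll 3 (new)  [load 30/125]
  15 → roll 2  [load 120/125]
  75 → roll 3  [load 105/125]
  90 → roll 4 (new)  [load 90/125]
  70 → roll 5 (new)  [load 70/125]
  80 → roll 6 (new)  [load 80/125]
  20 → roll 3  [load 125/125]
  70 → roll 7 (new)  [load 70/125]
7 paper rolls opened.

7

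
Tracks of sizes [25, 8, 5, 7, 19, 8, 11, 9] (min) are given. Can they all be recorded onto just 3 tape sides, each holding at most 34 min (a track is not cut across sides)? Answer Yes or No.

Yes

A valid assignment using 3 tape sides:
  side 1: 25 + 9 = 34
  side 2: 19 + 11 = 30
  side 3: 8 + 8 + 7 + 5 = 28
Every load is within 34 min, so 3 tape sides suffice.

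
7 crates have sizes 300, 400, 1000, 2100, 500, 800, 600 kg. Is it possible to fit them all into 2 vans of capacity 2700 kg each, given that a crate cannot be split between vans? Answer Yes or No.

No

Total = 5700 kg; ⌈5700/2700⌉ = 3.
At least 3 vans are required, but only 2 are allowed.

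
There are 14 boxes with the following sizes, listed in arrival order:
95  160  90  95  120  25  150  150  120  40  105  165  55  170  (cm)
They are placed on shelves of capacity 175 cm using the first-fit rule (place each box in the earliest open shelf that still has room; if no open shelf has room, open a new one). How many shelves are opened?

11

  95 → shelf 1 (new)  [load 95/175]
  160 → shelf 2 (new)  [load 160/175]
  90 → shelf 3 (new)  [load 90/175]
  95 → shelf 4 (new)  [load 95/175]
  120 → shelf 5 (new)  [load 120/175]
  25 → shelf 1  [load 120/175]
  150 → shelf 6 (new)  [load 150/175]
  150 → shelf 7 (new)  [load 150/175]
  120 → shelf 8 (new)  [load 120/175]
  40 → shelf 1  [load 160/175]
  105 → shelf 9 (new)  [load 105/175]
  165 → shelf 10 (new)  [load 165/175]
  55 → shelf 3  [load 145/175]
  170 → shelf 11 (new)  [load 170/175]
11 shelves opened.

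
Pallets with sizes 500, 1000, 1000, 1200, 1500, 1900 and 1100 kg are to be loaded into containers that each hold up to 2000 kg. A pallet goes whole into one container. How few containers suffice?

5

Total = 1900 + 1500 + 1200 + 1100 + 1000 + 1000 + 500 = 8200 kg.
Lower bound: ⌈8200/2000⌉ = 5 containers.
A packing using 5 containers:
  container 1: 1900 = 1900
  container 2: 1500 + 500 = 2000
  container 3: 1200 = 1200
  container 4: 1100 = 1100
  container 5: 1000 + 1000 = 2000
This matches the lower bound, so 5 is optimal.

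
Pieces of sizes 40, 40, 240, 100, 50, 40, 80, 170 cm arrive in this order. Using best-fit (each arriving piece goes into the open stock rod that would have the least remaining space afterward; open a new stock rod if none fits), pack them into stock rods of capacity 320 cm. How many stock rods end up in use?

  40 → stock rod 1 (new)  [load 40/320]
  40 → stock rod 1  [load 80/320]
  240 → stock rod 1  [load 320/320]
  100 → stock rod 2 (new)  [load 100/320]
  50 → stock rod 2  [load 150/320]
  40 → stock rod 2  [load 190/320]
  80 → stock rod 2  [load 270/320]
  170 → stock rod 3 (new)  [load 170/320]
3 stock rods opened.

3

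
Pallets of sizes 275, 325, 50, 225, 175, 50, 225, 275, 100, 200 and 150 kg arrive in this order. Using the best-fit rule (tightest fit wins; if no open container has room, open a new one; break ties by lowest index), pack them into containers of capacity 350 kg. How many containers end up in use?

  275 → container 1 (new)  [load 275/350]
  325 → container 2 (new)  [load 325/350]
  50 → container 1  [load 325/350]
  225 → container 3 (new)  [load 225/350]
  175 → container 4 (new)  [load 175/350]
  50 → container 3  [load 275/350]
  225 → container 5 (new)  [load 225/350]
  275 → container 6 (new)  [load 275/350]
  100 → container 5  [load 325/350]
  200 → container 7 (new)  [load 200/350]
  150 → container 7  [load 350/350]
7 containers opened.

7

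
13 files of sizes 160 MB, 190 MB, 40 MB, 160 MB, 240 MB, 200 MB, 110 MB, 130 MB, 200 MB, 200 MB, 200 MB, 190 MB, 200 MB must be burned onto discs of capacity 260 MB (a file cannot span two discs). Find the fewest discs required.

11

Total = 240 + 200 + 200 + 200 + 200 + 200 + 190 + 190 + 160 + 160 + 130 + 110 + 40 = 2220 MB.
Lower bound: ⌈2220/260⌉ = 9 discs.
Also, 10 files each exceed 130 MB, and no two of those can share a disc, so at least 10 discs are needed.
A packing using 11 discs:
  disc 1: 240 = 240
  disc 2: 200 + 40 = 240
  disc 3: 200 = 200
  disc 4: 200 = 200
  disc 5: 200 = 200
  disc 6: 200 = 200
  disc 7: 190 = 190
  disc 8: 190 = 190
  disc 9: 160 = 160
  disc 10: 160 = 160
  disc 11: 130 + 110 = 240
No arrangement into 10 discs stays within capacity, so 11 is optimal.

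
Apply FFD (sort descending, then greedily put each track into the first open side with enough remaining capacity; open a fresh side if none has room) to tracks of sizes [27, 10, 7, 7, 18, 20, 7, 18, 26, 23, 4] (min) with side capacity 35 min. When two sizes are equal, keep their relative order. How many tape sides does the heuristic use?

6

Sorted descending: 27, 26, 23, 20, 18, 18, 10, 7, 7, 7, 4.
  27 → side 1 (new)  [load 27/35]
  26 → side 2 (new)  [load 26/35]
  23 → side 3 (new)  [load 23/35]
  20 → side 4 (new)  [load 20/35]
  18 → side 5 (new)  [load 18/35]
  18 → side 6 (new)  [load 18/35]
  10 → side 3  [load 33/35]
  7 → side 1  [load 34/35]
  7 → side 2  [load 33/35]
  7 → side 4  [load 27/35]
  4 → side 4  [load 31/35]
6 tape sides opened.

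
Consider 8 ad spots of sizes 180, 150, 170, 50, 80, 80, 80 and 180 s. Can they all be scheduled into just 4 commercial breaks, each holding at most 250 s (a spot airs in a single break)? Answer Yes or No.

No

Total = 970 s; ⌈970/250⌉ = 4.
The bound of 4 does not rule out 4, but exhaustive search shows no assignment into 4 commercial breaks of capacity 250 s exists — the minimum is 5.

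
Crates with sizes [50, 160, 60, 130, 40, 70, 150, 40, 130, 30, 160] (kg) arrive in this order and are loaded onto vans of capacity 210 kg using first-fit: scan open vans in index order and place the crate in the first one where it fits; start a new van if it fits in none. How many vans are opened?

  50 → van 1 (new)  [load 50/210]
  160 → van 1  [load 210/210]
  60 → van 2 (new)  [load 60/210]
  130 → van 2  [load 190/210]
  40 → van 3 (new)  [load 40/210]
  70 → van 3  [load 110/210]
  150 → van 4 (new)  [load 150/210]
  40 → van 3  [load 150/210]
  130 → van 5 (new)  [load 130/210]
  30 → van 3  [load 180/210]
  160 → van 6 (new)  [load 160/210]
6 vans opened.

6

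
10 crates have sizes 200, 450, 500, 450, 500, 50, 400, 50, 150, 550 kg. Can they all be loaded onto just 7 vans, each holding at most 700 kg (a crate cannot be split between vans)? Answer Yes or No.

Yes

A valid assignment using 6 vans:
  van 1: 550 + 150 = 700
  van 2: 500 + 200 = 700
  van 3: 500 + 50 + 50 = 600
  van 4: 450 = 450
  van 5: 450 = 450
  van 6: 400 = 400
That uses only 6 ≤ 7, so 7 vans are enough.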